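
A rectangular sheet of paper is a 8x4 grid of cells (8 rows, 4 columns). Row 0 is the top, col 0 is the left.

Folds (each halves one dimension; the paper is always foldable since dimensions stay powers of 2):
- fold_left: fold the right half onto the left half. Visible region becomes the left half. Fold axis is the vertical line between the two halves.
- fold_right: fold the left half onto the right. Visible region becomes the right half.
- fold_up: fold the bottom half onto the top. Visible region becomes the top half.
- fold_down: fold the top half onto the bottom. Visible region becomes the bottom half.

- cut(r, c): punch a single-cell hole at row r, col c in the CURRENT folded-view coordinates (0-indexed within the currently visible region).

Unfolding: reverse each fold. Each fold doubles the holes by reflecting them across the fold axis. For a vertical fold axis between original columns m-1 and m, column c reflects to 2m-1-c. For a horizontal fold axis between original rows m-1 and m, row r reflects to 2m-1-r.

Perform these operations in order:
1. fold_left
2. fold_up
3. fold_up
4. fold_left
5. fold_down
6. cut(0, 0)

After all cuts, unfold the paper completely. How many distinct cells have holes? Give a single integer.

Op 1 fold_left: fold axis v@2; visible region now rows[0,8) x cols[0,2) = 8x2
Op 2 fold_up: fold axis h@4; visible region now rows[0,4) x cols[0,2) = 4x2
Op 3 fold_up: fold axis h@2; visible region now rows[0,2) x cols[0,2) = 2x2
Op 4 fold_left: fold axis v@1; visible region now rows[0,2) x cols[0,1) = 2x1
Op 5 fold_down: fold axis h@1; visible region now rows[1,2) x cols[0,1) = 1x1
Op 6 cut(0, 0): punch at orig (1,0); cuts so far [(1, 0)]; region rows[1,2) x cols[0,1) = 1x1
Unfold 1 (reflect across h@1): 2 holes -> [(0, 0), (1, 0)]
Unfold 2 (reflect across v@1): 4 holes -> [(0, 0), (0, 1), (1, 0), (1, 1)]
Unfold 3 (reflect across h@2): 8 holes -> [(0, 0), (0, 1), (1, 0), (1, 1), (2, 0), (2, 1), (3, 0), (3, 1)]
Unfold 4 (reflect across h@4): 16 holes -> [(0, 0), (0, 1), (1, 0), (1, 1), (2, 0), (2, 1), (3, 0), (3, 1), (4, 0), (4, 1), (5, 0), (5, 1), (6, 0), (6, 1), (7, 0), (7, 1)]
Unfold 5 (reflect across v@2): 32 holes -> [(0, 0), (0, 1), (0, 2), (0, 3), (1, 0), (1, 1), (1, 2), (1, 3), (2, 0), (2, 1), (2, 2), (2, 3), (3, 0), (3, 1), (3, 2), (3, 3), (4, 0), (4, 1), (4, 2), (4, 3), (5, 0), (5, 1), (5, 2), (5, 3), (6, 0), (6, 1), (6, 2), (6, 3), (7, 0), (7, 1), (7, 2), (7, 3)]

Answer: 32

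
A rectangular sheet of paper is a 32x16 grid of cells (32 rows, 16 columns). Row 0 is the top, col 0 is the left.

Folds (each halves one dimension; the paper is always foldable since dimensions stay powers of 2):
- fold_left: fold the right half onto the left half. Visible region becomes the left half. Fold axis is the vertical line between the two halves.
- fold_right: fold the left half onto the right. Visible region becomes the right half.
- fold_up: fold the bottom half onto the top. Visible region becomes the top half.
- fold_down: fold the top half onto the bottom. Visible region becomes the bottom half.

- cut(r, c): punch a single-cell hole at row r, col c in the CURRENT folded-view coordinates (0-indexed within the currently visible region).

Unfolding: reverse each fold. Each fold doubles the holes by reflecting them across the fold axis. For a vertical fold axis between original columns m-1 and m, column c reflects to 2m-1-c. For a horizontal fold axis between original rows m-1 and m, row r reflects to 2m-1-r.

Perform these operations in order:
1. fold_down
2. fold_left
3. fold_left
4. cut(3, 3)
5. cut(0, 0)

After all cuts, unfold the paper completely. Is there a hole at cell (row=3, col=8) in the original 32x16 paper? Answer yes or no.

Answer: no

Derivation:
Op 1 fold_down: fold axis h@16; visible region now rows[16,32) x cols[0,16) = 16x16
Op 2 fold_left: fold axis v@8; visible region now rows[16,32) x cols[0,8) = 16x8
Op 3 fold_left: fold axis v@4; visible region now rows[16,32) x cols[0,4) = 16x4
Op 4 cut(3, 3): punch at orig (19,3); cuts so far [(19, 3)]; region rows[16,32) x cols[0,4) = 16x4
Op 5 cut(0, 0): punch at orig (16,0); cuts so far [(16, 0), (19, 3)]; region rows[16,32) x cols[0,4) = 16x4
Unfold 1 (reflect across v@4): 4 holes -> [(16, 0), (16, 7), (19, 3), (19, 4)]
Unfold 2 (reflect across v@8): 8 holes -> [(16, 0), (16, 7), (16, 8), (16, 15), (19, 3), (19, 4), (19, 11), (19, 12)]
Unfold 3 (reflect across h@16): 16 holes -> [(12, 3), (12, 4), (12, 11), (12, 12), (15, 0), (15, 7), (15, 8), (15, 15), (16, 0), (16, 7), (16, 8), (16, 15), (19, 3), (19, 4), (19, 11), (19, 12)]
Holes: [(12, 3), (12, 4), (12, 11), (12, 12), (15, 0), (15, 7), (15, 8), (15, 15), (16, 0), (16, 7), (16, 8), (16, 15), (19, 3), (19, 4), (19, 11), (19, 12)]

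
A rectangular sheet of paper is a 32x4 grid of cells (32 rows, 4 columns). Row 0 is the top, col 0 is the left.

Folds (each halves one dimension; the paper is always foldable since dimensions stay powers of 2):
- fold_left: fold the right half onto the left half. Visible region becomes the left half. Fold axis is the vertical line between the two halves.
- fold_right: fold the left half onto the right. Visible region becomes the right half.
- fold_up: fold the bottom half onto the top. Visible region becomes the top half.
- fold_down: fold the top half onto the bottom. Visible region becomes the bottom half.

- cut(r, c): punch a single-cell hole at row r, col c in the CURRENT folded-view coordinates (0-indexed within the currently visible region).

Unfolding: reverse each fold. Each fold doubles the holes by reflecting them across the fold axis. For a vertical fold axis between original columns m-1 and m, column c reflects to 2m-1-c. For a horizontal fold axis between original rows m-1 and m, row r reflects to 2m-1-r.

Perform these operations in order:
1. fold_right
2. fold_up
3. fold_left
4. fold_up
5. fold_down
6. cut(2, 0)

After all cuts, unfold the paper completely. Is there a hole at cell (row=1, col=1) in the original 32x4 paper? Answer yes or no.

Op 1 fold_right: fold axis v@2; visible region now rows[0,32) x cols[2,4) = 32x2
Op 2 fold_up: fold axis h@16; visible region now rows[0,16) x cols[2,4) = 16x2
Op 3 fold_left: fold axis v@3; visible region now rows[0,16) x cols[2,3) = 16x1
Op 4 fold_up: fold axis h@8; visible region now rows[0,8) x cols[2,3) = 8x1
Op 5 fold_down: fold axis h@4; visible region now rows[4,8) x cols[2,3) = 4x1
Op 6 cut(2, 0): punch at orig (6,2); cuts so far [(6, 2)]; region rows[4,8) x cols[2,3) = 4x1
Unfold 1 (reflect across h@4): 2 holes -> [(1, 2), (6, 2)]
Unfold 2 (reflect across h@8): 4 holes -> [(1, 2), (6, 2), (9, 2), (14, 2)]
Unfold 3 (reflect across v@3): 8 holes -> [(1, 2), (1, 3), (6, 2), (6, 3), (9, 2), (9, 3), (14, 2), (14, 3)]
Unfold 4 (reflect across h@16): 16 holes -> [(1, 2), (1, 3), (6, 2), (6, 3), (9, 2), (9, 3), (14, 2), (14, 3), (17, 2), (17, 3), (22, 2), (22, 3), (25, 2), (25, 3), (30, 2), (30, 3)]
Unfold 5 (reflect across v@2): 32 holes -> [(1, 0), (1, 1), (1, 2), (1, 3), (6, 0), (6, 1), (6, 2), (6, 3), (9, 0), (9, 1), (9, 2), (9, 3), (14, 0), (14, 1), (14, 2), (14, 3), (17, 0), (17, 1), (17, 2), (17, 3), (22, 0), (22, 1), (22, 2), (22, 3), (25, 0), (25, 1), (25, 2), (25, 3), (30, 0), (30, 1), (30, 2), (30, 3)]
Holes: [(1, 0), (1, 1), (1, 2), (1, 3), (6, 0), (6, 1), (6, 2), (6, 3), (9, 0), (9, 1), (9, 2), (9, 3), (14, 0), (14, 1), (14, 2), (14, 3), (17, 0), (17, 1), (17, 2), (17, 3), (22, 0), (22, 1), (22, 2), (22, 3), (25, 0), (25, 1), (25, 2), (25, 3), (30, 0), (30, 1), (30, 2), (30, 3)]

Answer: yes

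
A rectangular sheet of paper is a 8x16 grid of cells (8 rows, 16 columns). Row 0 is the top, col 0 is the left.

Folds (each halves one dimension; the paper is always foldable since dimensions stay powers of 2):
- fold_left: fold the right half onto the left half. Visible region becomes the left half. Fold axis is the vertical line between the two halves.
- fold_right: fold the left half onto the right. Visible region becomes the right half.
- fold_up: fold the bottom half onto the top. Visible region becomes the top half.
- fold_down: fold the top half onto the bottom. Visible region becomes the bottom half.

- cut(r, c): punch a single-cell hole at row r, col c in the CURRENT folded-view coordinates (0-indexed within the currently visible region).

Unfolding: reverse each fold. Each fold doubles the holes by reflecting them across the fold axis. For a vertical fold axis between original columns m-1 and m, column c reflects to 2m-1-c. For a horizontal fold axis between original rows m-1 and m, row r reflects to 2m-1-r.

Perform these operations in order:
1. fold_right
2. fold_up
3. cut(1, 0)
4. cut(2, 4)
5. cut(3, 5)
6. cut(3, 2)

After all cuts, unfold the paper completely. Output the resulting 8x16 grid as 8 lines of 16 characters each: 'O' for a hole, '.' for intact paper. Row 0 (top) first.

Op 1 fold_right: fold axis v@8; visible region now rows[0,8) x cols[8,16) = 8x8
Op 2 fold_up: fold axis h@4; visible region now rows[0,4) x cols[8,16) = 4x8
Op 3 cut(1, 0): punch at orig (1,8); cuts so far [(1, 8)]; region rows[0,4) x cols[8,16) = 4x8
Op 4 cut(2, 4): punch at orig (2,12); cuts so far [(1, 8), (2, 12)]; region rows[0,4) x cols[8,16) = 4x8
Op 5 cut(3, 5): punch at orig (3,13); cuts so far [(1, 8), (2, 12), (3, 13)]; region rows[0,4) x cols[8,16) = 4x8
Op 6 cut(3, 2): punch at orig (3,10); cuts so far [(1, 8), (2, 12), (3, 10), (3, 13)]; region rows[0,4) x cols[8,16) = 4x8
Unfold 1 (reflect across h@4): 8 holes -> [(1, 8), (2, 12), (3, 10), (3, 13), (4, 10), (4, 13), (5, 12), (6, 8)]
Unfold 2 (reflect across v@8): 16 holes -> [(1, 7), (1, 8), (2, 3), (2, 12), (3, 2), (3, 5), (3, 10), (3, 13), (4, 2), (4, 5), (4, 10), (4, 13), (5, 3), (5, 12), (6, 7), (6, 8)]

Answer: ................
.......OO.......
...O........O...
..O..O....O..O..
..O..O....O..O..
...O........O...
.......OO.......
................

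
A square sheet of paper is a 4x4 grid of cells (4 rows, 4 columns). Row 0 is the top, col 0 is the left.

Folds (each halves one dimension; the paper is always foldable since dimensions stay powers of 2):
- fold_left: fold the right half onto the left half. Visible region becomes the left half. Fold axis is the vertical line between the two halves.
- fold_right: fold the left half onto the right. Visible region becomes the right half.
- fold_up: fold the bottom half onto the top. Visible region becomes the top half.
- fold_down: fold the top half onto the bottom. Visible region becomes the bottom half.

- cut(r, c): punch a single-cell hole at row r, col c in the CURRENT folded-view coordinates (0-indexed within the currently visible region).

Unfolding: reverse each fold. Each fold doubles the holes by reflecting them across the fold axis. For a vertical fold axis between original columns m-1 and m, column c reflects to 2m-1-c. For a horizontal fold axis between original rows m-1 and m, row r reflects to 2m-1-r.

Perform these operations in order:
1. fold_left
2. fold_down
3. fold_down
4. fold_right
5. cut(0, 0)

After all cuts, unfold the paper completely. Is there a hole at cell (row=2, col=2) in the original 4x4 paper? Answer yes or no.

Answer: yes

Derivation:
Op 1 fold_left: fold axis v@2; visible region now rows[0,4) x cols[0,2) = 4x2
Op 2 fold_down: fold axis h@2; visible region now rows[2,4) x cols[0,2) = 2x2
Op 3 fold_down: fold axis h@3; visible region now rows[3,4) x cols[0,2) = 1x2
Op 4 fold_right: fold axis v@1; visible region now rows[3,4) x cols[1,2) = 1x1
Op 5 cut(0, 0): punch at orig (3,1); cuts so far [(3, 1)]; region rows[3,4) x cols[1,2) = 1x1
Unfold 1 (reflect across v@1): 2 holes -> [(3, 0), (3, 1)]
Unfold 2 (reflect across h@3): 4 holes -> [(2, 0), (2, 1), (3, 0), (3, 1)]
Unfold 3 (reflect across h@2): 8 holes -> [(0, 0), (0, 1), (1, 0), (1, 1), (2, 0), (2, 1), (3, 0), (3, 1)]
Unfold 4 (reflect across v@2): 16 holes -> [(0, 0), (0, 1), (0, 2), (0, 3), (1, 0), (1, 1), (1, 2), (1, 3), (2, 0), (2, 1), (2, 2), (2, 3), (3, 0), (3, 1), (3, 2), (3, 3)]
Holes: [(0, 0), (0, 1), (0, 2), (0, 3), (1, 0), (1, 1), (1, 2), (1, 3), (2, 0), (2, 1), (2, 2), (2, 3), (3, 0), (3, 1), (3, 2), (3, 3)]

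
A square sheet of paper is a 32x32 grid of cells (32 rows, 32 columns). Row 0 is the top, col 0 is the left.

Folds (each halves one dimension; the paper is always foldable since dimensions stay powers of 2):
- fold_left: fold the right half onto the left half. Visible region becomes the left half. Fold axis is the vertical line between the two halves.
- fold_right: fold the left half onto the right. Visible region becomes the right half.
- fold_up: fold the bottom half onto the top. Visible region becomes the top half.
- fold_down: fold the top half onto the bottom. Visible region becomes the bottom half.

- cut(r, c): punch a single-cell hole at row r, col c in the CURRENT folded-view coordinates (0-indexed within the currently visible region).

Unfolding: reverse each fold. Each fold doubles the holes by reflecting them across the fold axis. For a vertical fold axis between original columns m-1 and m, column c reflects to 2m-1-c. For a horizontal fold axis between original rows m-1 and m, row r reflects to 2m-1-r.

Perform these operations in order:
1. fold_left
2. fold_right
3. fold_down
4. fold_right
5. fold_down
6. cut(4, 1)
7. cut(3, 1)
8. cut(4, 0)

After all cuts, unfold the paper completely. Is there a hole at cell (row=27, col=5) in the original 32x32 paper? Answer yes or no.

Op 1 fold_left: fold axis v@16; visible region now rows[0,32) x cols[0,16) = 32x16
Op 2 fold_right: fold axis v@8; visible region now rows[0,32) x cols[8,16) = 32x8
Op 3 fold_down: fold axis h@16; visible region now rows[16,32) x cols[8,16) = 16x8
Op 4 fold_right: fold axis v@12; visible region now rows[16,32) x cols[12,16) = 16x4
Op 5 fold_down: fold axis h@24; visible region now rows[24,32) x cols[12,16) = 8x4
Op 6 cut(4, 1): punch at orig (28,13); cuts so far [(28, 13)]; region rows[24,32) x cols[12,16) = 8x4
Op 7 cut(3, 1): punch at orig (27,13); cuts so far [(27, 13), (28, 13)]; region rows[24,32) x cols[12,16) = 8x4
Op 8 cut(4, 0): punch at orig (28,12); cuts so far [(27, 13), (28, 12), (28, 13)]; region rows[24,32) x cols[12,16) = 8x4
Unfold 1 (reflect across h@24): 6 holes -> [(19, 12), (19, 13), (20, 13), (27, 13), (28, 12), (28, 13)]
Unfold 2 (reflect across v@12): 12 holes -> [(19, 10), (19, 11), (19, 12), (19, 13), (20, 10), (20, 13), (27, 10), (27, 13), (28, 10), (28, 11), (28, 12), (28, 13)]
Unfold 3 (reflect across h@16): 24 holes -> [(3, 10), (3, 11), (3, 12), (3, 13), (4, 10), (4, 13), (11, 10), (11, 13), (12, 10), (12, 11), (12, 12), (12, 13), (19, 10), (19, 11), (19, 12), (19, 13), (20, 10), (20, 13), (27, 10), (27, 13), (28, 10), (28, 11), (28, 12), (28, 13)]
Unfold 4 (reflect across v@8): 48 holes -> [(3, 2), (3, 3), (3, 4), (3, 5), (3, 10), (3, 11), (3, 12), (3, 13), (4, 2), (4, 5), (4, 10), (4, 13), (11, 2), (11, 5), (11, 10), (11, 13), (12, 2), (12, 3), (12, 4), (12, 5), (12, 10), (12, 11), (12, 12), (12, 13), (19, 2), (19, 3), (19, 4), (19, 5), (19, 10), (19, 11), (19, 12), (19, 13), (20, 2), (20, 5), (20, 10), (20, 13), (27, 2), (27, 5), (27, 10), (27, 13), (28, 2), (28, 3), (28, 4), (28, 5), (28, 10), (28, 11), (28, 12), (28, 13)]
Unfold 5 (reflect across v@16): 96 holes -> [(3, 2), (3, 3), (3, 4), (3, 5), (3, 10), (3, 11), (3, 12), (3, 13), (3, 18), (3, 19), (3, 20), (3, 21), (3, 26), (3, 27), (3, 28), (3, 29), (4, 2), (4, 5), (4, 10), (4, 13), (4, 18), (4, 21), (4, 26), (4, 29), (11, 2), (11, 5), (11, 10), (11, 13), (11, 18), (11, 21), (11, 26), (11, 29), (12, 2), (12, 3), (12, 4), (12, 5), (12, 10), (12, 11), (12, 12), (12, 13), (12, 18), (12, 19), (12, 20), (12, 21), (12, 26), (12, 27), (12, 28), (12, 29), (19, 2), (19, 3), (19, 4), (19, 5), (19, 10), (19, 11), (19, 12), (19, 13), (19, 18), (19, 19), (19, 20), (19, 21), (19, 26), (19, 27), (19, 28), (19, 29), (20, 2), (20, 5), (20, 10), (20, 13), (20, 18), (20, 21), (20, 26), (20, 29), (27, 2), (27, 5), (27, 10), (27, 13), (27, 18), (27, 21), (27, 26), (27, 29), (28, 2), (28, 3), (28, 4), (28, 5), (28, 10), (28, 11), (28, 12), (28, 13), (28, 18), (28, 19), (28, 20), (28, 21), (28, 26), (28, 27), (28, 28), (28, 29)]
Holes: [(3, 2), (3, 3), (3, 4), (3, 5), (3, 10), (3, 11), (3, 12), (3, 13), (3, 18), (3, 19), (3, 20), (3, 21), (3, 26), (3, 27), (3, 28), (3, 29), (4, 2), (4, 5), (4, 10), (4, 13), (4, 18), (4, 21), (4, 26), (4, 29), (11, 2), (11, 5), (11, 10), (11, 13), (11, 18), (11, 21), (11, 26), (11, 29), (12, 2), (12, 3), (12, 4), (12, 5), (12, 10), (12, 11), (12, 12), (12, 13), (12, 18), (12, 19), (12, 20), (12, 21), (12, 26), (12, 27), (12, 28), (12, 29), (19, 2), (19, 3), (19, 4), (19, 5), (19, 10), (19, 11), (19, 12), (19, 13), (19, 18), (19, 19), (19, 20), (19, 21), (19, 26), (19, 27), (19, 28), (19, 29), (20, 2), (20, 5), (20, 10), (20, 13), (20, 18), (20, 21), (20, 26), (20, 29), (27, 2), (27, 5), (27, 10), (27, 13), (27, 18), (27, 21), (27, 26), (27, 29), (28, 2), (28, 3), (28, 4), (28, 5), (28, 10), (28, 11), (28, 12), (28, 13), (28, 18), (28, 19), (28, 20), (28, 21), (28, 26), (28, 27), (28, 28), (28, 29)]

Answer: yes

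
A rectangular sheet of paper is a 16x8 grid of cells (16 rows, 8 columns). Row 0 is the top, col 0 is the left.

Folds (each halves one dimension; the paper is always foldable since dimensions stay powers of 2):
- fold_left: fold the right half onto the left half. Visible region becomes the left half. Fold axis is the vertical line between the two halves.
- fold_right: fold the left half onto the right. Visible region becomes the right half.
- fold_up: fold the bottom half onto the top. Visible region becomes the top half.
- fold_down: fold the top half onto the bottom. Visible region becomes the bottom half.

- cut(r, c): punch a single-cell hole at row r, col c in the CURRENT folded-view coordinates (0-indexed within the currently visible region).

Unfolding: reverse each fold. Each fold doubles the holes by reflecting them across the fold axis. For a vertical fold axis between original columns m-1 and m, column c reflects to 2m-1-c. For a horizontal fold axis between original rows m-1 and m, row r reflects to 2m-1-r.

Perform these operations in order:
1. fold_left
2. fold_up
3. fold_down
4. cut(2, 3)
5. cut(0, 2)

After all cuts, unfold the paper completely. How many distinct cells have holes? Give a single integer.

Answer: 16

Derivation:
Op 1 fold_left: fold axis v@4; visible region now rows[0,16) x cols[0,4) = 16x4
Op 2 fold_up: fold axis h@8; visible region now rows[0,8) x cols[0,4) = 8x4
Op 3 fold_down: fold axis h@4; visible region now rows[4,8) x cols[0,4) = 4x4
Op 4 cut(2, 3): punch at orig (6,3); cuts so far [(6, 3)]; region rows[4,8) x cols[0,4) = 4x4
Op 5 cut(0, 2): punch at orig (4,2); cuts so far [(4, 2), (6, 3)]; region rows[4,8) x cols[0,4) = 4x4
Unfold 1 (reflect across h@4): 4 holes -> [(1, 3), (3, 2), (4, 2), (6, 3)]
Unfold 2 (reflect across h@8): 8 holes -> [(1, 3), (3, 2), (4, 2), (6, 3), (9, 3), (11, 2), (12, 2), (14, 3)]
Unfold 3 (reflect across v@4): 16 holes -> [(1, 3), (1, 4), (3, 2), (3, 5), (4, 2), (4, 5), (6, 3), (6, 4), (9, 3), (9, 4), (11, 2), (11, 5), (12, 2), (12, 5), (14, 3), (14, 4)]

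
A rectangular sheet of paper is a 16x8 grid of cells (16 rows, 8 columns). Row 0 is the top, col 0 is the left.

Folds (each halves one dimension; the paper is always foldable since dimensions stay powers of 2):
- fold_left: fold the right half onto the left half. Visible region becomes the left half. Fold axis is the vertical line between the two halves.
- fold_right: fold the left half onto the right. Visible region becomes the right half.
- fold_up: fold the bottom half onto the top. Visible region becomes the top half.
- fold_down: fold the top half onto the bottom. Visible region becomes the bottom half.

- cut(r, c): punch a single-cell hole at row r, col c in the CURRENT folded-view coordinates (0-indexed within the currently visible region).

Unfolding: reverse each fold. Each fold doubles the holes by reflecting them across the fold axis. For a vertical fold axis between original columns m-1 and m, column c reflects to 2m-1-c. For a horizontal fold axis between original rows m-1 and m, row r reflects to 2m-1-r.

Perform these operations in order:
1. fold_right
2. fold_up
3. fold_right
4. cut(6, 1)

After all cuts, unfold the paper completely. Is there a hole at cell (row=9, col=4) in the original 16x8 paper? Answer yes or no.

Answer: yes

Derivation:
Op 1 fold_right: fold axis v@4; visible region now rows[0,16) x cols[4,8) = 16x4
Op 2 fold_up: fold axis h@8; visible region now rows[0,8) x cols[4,8) = 8x4
Op 3 fold_right: fold axis v@6; visible region now rows[0,8) x cols[6,8) = 8x2
Op 4 cut(6, 1): punch at orig (6,7); cuts so far [(6, 7)]; region rows[0,8) x cols[6,8) = 8x2
Unfold 1 (reflect across v@6): 2 holes -> [(6, 4), (6, 7)]
Unfold 2 (reflect across h@8): 4 holes -> [(6, 4), (6, 7), (9, 4), (9, 7)]
Unfold 3 (reflect across v@4): 8 holes -> [(6, 0), (6, 3), (6, 4), (6, 7), (9, 0), (9, 3), (9, 4), (9, 7)]
Holes: [(6, 0), (6, 3), (6, 4), (6, 7), (9, 0), (9, 3), (9, 4), (9, 7)]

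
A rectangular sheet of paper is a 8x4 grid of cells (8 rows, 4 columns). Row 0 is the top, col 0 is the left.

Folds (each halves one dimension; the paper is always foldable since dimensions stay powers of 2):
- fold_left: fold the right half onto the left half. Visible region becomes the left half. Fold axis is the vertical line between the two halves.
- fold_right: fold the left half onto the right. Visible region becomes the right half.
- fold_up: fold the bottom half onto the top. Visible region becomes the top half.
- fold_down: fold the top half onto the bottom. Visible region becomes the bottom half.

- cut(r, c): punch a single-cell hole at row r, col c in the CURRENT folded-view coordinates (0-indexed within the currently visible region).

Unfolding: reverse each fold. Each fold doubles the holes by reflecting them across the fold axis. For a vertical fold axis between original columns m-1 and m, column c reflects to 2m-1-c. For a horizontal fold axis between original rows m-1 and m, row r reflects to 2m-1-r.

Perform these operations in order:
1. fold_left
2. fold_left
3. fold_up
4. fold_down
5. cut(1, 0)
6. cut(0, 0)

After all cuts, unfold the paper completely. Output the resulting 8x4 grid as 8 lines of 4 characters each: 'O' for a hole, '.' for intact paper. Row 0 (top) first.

Answer: OOOO
OOOO
OOOO
OOOO
OOOO
OOOO
OOOO
OOOO

Derivation:
Op 1 fold_left: fold axis v@2; visible region now rows[0,8) x cols[0,2) = 8x2
Op 2 fold_left: fold axis v@1; visible region now rows[0,8) x cols[0,1) = 8x1
Op 3 fold_up: fold axis h@4; visible region now rows[0,4) x cols[0,1) = 4x1
Op 4 fold_down: fold axis h@2; visible region now rows[2,4) x cols[0,1) = 2x1
Op 5 cut(1, 0): punch at orig (3,0); cuts so far [(3, 0)]; region rows[2,4) x cols[0,1) = 2x1
Op 6 cut(0, 0): punch at orig (2,0); cuts so far [(2, 0), (3, 0)]; region rows[2,4) x cols[0,1) = 2x1
Unfold 1 (reflect across h@2): 4 holes -> [(0, 0), (1, 0), (2, 0), (3, 0)]
Unfold 2 (reflect across h@4): 8 holes -> [(0, 0), (1, 0), (2, 0), (3, 0), (4, 0), (5, 0), (6, 0), (7, 0)]
Unfold 3 (reflect across v@1): 16 holes -> [(0, 0), (0, 1), (1, 0), (1, 1), (2, 0), (2, 1), (3, 0), (3, 1), (4, 0), (4, 1), (5, 0), (5, 1), (6, 0), (6, 1), (7, 0), (7, 1)]
Unfold 4 (reflect across v@2): 32 holes -> [(0, 0), (0, 1), (0, 2), (0, 3), (1, 0), (1, 1), (1, 2), (1, 3), (2, 0), (2, 1), (2, 2), (2, 3), (3, 0), (3, 1), (3, 2), (3, 3), (4, 0), (4, 1), (4, 2), (4, 3), (5, 0), (5, 1), (5, 2), (5, 3), (6, 0), (6, 1), (6, 2), (6, 3), (7, 0), (7, 1), (7, 2), (7, 3)]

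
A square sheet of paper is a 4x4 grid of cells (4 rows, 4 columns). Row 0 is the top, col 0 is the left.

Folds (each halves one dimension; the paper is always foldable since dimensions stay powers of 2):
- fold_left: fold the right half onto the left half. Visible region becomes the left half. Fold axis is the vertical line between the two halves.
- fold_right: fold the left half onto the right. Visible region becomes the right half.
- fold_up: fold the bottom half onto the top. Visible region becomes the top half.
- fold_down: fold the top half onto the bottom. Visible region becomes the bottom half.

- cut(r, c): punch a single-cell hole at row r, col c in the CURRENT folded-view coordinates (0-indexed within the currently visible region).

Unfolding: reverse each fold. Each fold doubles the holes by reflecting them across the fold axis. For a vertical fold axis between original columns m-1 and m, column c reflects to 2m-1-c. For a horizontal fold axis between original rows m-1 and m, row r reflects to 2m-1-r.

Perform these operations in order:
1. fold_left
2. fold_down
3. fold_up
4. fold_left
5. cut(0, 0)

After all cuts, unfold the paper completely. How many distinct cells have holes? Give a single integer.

Answer: 16

Derivation:
Op 1 fold_left: fold axis v@2; visible region now rows[0,4) x cols[0,2) = 4x2
Op 2 fold_down: fold axis h@2; visible region now rows[2,4) x cols[0,2) = 2x2
Op 3 fold_up: fold axis h@3; visible region now rows[2,3) x cols[0,2) = 1x2
Op 4 fold_left: fold axis v@1; visible region now rows[2,3) x cols[0,1) = 1x1
Op 5 cut(0, 0): punch at orig (2,0); cuts so far [(2, 0)]; region rows[2,3) x cols[0,1) = 1x1
Unfold 1 (reflect across v@1): 2 holes -> [(2, 0), (2, 1)]
Unfold 2 (reflect across h@3): 4 holes -> [(2, 0), (2, 1), (3, 0), (3, 1)]
Unfold 3 (reflect across h@2): 8 holes -> [(0, 0), (0, 1), (1, 0), (1, 1), (2, 0), (2, 1), (3, 0), (3, 1)]
Unfold 4 (reflect across v@2): 16 holes -> [(0, 0), (0, 1), (0, 2), (0, 3), (1, 0), (1, 1), (1, 2), (1, 3), (2, 0), (2, 1), (2, 2), (2, 3), (3, 0), (3, 1), (3, 2), (3, 3)]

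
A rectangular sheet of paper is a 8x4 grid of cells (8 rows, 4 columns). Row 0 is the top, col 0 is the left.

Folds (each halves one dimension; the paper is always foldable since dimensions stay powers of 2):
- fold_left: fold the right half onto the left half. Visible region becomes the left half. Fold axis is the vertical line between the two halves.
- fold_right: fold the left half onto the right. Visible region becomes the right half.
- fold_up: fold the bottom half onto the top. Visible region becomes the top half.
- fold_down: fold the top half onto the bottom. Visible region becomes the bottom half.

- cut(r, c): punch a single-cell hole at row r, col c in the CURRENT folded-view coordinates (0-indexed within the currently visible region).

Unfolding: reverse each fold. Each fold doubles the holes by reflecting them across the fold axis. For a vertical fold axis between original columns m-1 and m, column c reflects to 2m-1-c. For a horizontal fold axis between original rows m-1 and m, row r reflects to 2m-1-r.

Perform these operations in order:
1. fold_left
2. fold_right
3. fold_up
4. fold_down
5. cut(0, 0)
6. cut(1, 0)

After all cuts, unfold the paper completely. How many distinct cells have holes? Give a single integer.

Answer: 32

Derivation:
Op 1 fold_left: fold axis v@2; visible region now rows[0,8) x cols[0,2) = 8x2
Op 2 fold_right: fold axis v@1; visible region now rows[0,8) x cols[1,2) = 8x1
Op 3 fold_up: fold axis h@4; visible region now rows[0,4) x cols[1,2) = 4x1
Op 4 fold_down: fold axis h@2; visible region now rows[2,4) x cols[1,2) = 2x1
Op 5 cut(0, 0): punch at orig (2,1); cuts so far [(2, 1)]; region rows[2,4) x cols[1,2) = 2x1
Op 6 cut(1, 0): punch at orig (3,1); cuts so far [(2, 1), (3, 1)]; region rows[2,4) x cols[1,2) = 2x1
Unfold 1 (reflect across h@2): 4 holes -> [(0, 1), (1, 1), (2, 1), (3, 1)]
Unfold 2 (reflect across h@4): 8 holes -> [(0, 1), (1, 1), (2, 1), (3, 1), (4, 1), (5, 1), (6, 1), (7, 1)]
Unfold 3 (reflect across v@1): 16 holes -> [(0, 0), (0, 1), (1, 0), (1, 1), (2, 0), (2, 1), (3, 0), (3, 1), (4, 0), (4, 1), (5, 0), (5, 1), (6, 0), (6, 1), (7, 0), (7, 1)]
Unfold 4 (reflect across v@2): 32 holes -> [(0, 0), (0, 1), (0, 2), (0, 3), (1, 0), (1, 1), (1, 2), (1, 3), (2, 0), (2, 1), (2, 2), (2, 3), (3, 0), (3, 1), (3, 2), (3, 3), (4, 0), (4, 1), (4, 2), (4, 3), (5, 0), (5, 1), (5, 2), (5, 3), (6, 0), (6, 1), (6, 2), (6, 3), (7, 0), (7, 1), (7, 2), (7, 3)]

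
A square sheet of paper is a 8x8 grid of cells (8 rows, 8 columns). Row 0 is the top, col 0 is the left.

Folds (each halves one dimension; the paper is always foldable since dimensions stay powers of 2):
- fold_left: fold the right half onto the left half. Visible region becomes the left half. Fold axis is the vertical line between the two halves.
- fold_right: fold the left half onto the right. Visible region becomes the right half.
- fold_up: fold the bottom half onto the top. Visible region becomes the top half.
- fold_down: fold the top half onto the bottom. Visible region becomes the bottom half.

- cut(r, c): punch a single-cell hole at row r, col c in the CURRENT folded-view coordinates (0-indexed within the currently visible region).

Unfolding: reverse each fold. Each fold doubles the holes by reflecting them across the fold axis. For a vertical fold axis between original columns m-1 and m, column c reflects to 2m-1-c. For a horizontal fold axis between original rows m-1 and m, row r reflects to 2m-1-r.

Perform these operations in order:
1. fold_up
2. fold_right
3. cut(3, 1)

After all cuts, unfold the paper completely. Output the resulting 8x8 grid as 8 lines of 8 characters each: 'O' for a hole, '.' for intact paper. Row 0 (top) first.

Op 1 fold_up: fold axis h@4; visible region now rows[0,4) x cols[0,8) = 4x8
Op 2 fold_right: fold axis v@4; visible region now rows[0,4) x cols[4,8) = 4x4
Op 3 cut(3, 1): punch at orig (3,5); cuts so far [(3, 5)]; region rows[0,4) x cols[4,8) = 4x4
Unfold 1 (reflect across v@4): 2 holes -> [(3, 2), (3, 5)]
Unfold 2 (reflect across h@4): 4 holes -> [(3, 2), (3, 5), (4, 2), (4, 5)]

Answer: ........
........
........
..O..O..
..O..O..
........
........
........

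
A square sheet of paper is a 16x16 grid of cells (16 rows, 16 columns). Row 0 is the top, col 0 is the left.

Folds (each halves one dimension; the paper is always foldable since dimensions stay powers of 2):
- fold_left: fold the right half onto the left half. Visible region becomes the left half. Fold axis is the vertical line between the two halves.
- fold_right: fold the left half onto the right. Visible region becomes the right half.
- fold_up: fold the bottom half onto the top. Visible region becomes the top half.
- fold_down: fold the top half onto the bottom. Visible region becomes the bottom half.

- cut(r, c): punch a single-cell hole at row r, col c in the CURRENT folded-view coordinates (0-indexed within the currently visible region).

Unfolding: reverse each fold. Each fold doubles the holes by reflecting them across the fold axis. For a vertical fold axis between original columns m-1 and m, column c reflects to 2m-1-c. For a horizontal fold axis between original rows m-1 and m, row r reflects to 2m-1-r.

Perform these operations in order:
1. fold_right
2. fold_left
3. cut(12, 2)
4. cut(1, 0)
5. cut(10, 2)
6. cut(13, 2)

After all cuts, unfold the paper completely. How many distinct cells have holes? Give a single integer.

Answer: 16

Derivation:
Op 1 fold_right: fold axis v@8; visible region now rows[0,16) x cols[8,16) = 16x8
Op 2 fold_left: fold axis v@12; visible region now rows[0,16) x cols[8,12) = 16x4
Op 3 cut(12, 2): punch at orig (12,10); cuts so far [(12, 10)]; region rows[0,16) x cols[8,12) = 16x4
Op 4 cut(1, 0): punch at orig (1,8); cuts so far [(1, 8), (12, 10)]; region rows[0,16) x cols[8,12) = 16x4
Op 5 cut(10, 2): punch at orig (10,10); cuts so far [(1, 8), (10, 10), (12, 10)]; region rows[0,16) x cols[8,12) = 16x4
Op 6 cut(13, 2): punch at orig (13,10); cuts so far [(1, 8), (10, 10), (12, 10), (13, 10)]; region rows[0,16) x cols[8,12) = 16x4
Unfold 1 (reflect across v@12): 8 holes -> [(1, 8), (1, 15), (10, 10), (10, 13), (12, 10), (12, 13), (13, 10), (13, 13)]
Unfold 2 (reflect across v@8): 16 holes -> [(1, 0), (1, 7), (1, 8), (1, 15), (10, 2), (10, 5), (10, 10), (10, 13), (12, 2), (12, 5), (12, 10), (12, 13), (13, 2), (13, 5), (13, 10), (13, 13)]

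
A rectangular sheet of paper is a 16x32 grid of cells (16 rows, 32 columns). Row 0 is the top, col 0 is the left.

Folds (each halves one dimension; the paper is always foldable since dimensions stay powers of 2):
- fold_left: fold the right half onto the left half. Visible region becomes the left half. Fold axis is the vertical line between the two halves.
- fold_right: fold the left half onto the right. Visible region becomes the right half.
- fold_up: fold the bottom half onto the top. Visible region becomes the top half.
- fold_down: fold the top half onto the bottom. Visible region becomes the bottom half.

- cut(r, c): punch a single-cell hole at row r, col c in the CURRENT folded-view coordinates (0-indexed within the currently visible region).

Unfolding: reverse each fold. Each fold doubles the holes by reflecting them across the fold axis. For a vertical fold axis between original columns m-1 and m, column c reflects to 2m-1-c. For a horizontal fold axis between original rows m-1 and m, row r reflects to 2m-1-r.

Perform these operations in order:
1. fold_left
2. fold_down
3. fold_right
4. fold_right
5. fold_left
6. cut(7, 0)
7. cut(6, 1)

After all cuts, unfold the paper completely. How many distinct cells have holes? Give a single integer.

Op 1 fold_left: fold axis v@16; visible region now rows[0,16) x cols[0,16) = 16x16
Op 2 fold_down: fold axis h@8; visible region now rows[8,16) x cols[0,16) = 8x16
Op 3 fold_right: fold axis v@8; visible region now rows[8,16) x cols[8,16) = 8x8
Op 4 fold_right: fold axis v@12; visible region now rows[8,16) x cols[12,16) = 8x4
Op 5 fold_left: fold axis v@14; visible region now rows[8,16) x cols[12,14) = 8x2
Op 6 cut(7, 0): punch at orig (15,12); cuts so far [(15, 12)]; region rows[8,16) x cols[12,14) = 8x2
Op 7 cut(6, 1): punch at orig (14,13); cuts so far [(14, 13), (15, 12)]; region rows[8,16) x cols[12,14) = 8x2
Unfold 1 (reflect across v@14): 4 holes -> [(14, 13), (14, 14), (15, 12), (15, 15)]
Unfold 2 (reflect across v@12): 8 holes -> [(14, 9), (14, 10), (14, 13), (14, 14), (15, 8), (15, 11), (15, 12), (15, 15)]
Unfold 3 (reflect across v@8): 16 holes -> [(14, 1), (14, 2), (14, 5), (14, 6), (14, 9), (14, 10), (14, 13), (14, 14), (15, 0), (15, 3), (15, 4), (15, 7), (15, 8), (15, 11), (15, 12), (15, 15)]
Unfold 4 (reflect across h@8): 32 holes -> [(0, 0), (0, 3), (0, 4), (0, 7), (0, 8), (0, 11), (0, 12), (0, 15), (1, 1), (1, 2), (1, 5), (1, 6), (1, 9), (1, 10), (1, 13), (1, 14), (14, 1), (14, 2), (14, 5), (14, 6), (14, 9), (14, 10), (14, 13), (14, 14), (15, 0), (15, 3), (15, 4), (15, 7), (15, 8), (15, 11), (15, 12), (15, 15)]
Unfold 5 (reflect across v@16): 64 holes -> [(0, 0), (0, 3), (0, 4), (0, 7), (0, 8), (0, 11), (0, 12), (0, 15), (0, 16), (0, 19), (0, 20), (0, 23), (0, 24), (0, 27), (0, 28), (0, 31), (1, 1), (1, 2), (1, 5), (1, 6), (1, 9), (1, 10), (1, 13), (1, 14), (1, 17), (1, 18), (1, 21), (1, 22), (1, 25), (1, 26), (1, 29), (1, 30), (14, 1), (14, 2), (14, 5), (14, 6), (14, 9), (14, 10), (14, 13), (14, 14), (14, 17), (14, 18), (14, 21), (14, 22), (14, 25), (14, 26), (14, 29), (14, 30), (15, 0), (15, 3), (15, 4), (15, 7), (15, 8), (15, 11), (15, 12), (15, 15), (15, 16), (15, 19), (15, 20), (15, 23), (15, 24), (15, 27), (15, 28), (15, 31)]

Answer: 64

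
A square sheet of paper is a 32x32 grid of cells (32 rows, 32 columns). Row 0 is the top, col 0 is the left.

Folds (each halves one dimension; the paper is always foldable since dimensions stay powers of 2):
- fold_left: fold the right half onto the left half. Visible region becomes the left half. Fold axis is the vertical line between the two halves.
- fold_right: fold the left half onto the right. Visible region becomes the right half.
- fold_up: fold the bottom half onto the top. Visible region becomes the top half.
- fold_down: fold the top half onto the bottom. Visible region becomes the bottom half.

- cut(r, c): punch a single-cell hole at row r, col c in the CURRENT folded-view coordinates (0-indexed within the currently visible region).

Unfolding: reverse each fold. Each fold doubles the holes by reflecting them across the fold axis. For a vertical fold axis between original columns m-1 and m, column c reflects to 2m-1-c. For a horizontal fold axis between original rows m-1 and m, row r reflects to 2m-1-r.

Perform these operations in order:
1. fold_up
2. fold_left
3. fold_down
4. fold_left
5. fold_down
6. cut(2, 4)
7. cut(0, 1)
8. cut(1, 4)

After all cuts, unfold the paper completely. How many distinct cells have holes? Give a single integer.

Op 1 fold_up: fold axis h@16; visible region now rows[0,16) x cols[0,32) = 16x32
Op 2 fold_left: fold axis v@16; visible region now rows[0,16) x cols[0,16) = 16x16
Op 3 fold_down: fold axis h@8; visible region now rows[8,16) x cols[0,16) = 8x16
Op 4 fold_left: fold axis v@8; visible region now rows[8,16) x cols[0,8) = 8x8
Op 5 fold_down: fold axis h@12; visible region now rows[12,16) x cols[0,8) = 4x8
Op 6 cut(2, 4): punch at orig (14,4); cuts so far [(14, 4)]; region rows[12,16) x cols[0,8) = 4x8
Op 7 cut(0, 1): punch at orig (12,1); cuts so far [(12, 1), (14, 4)]; region rows[12,16) x cols[0,8) = 4x8
Op 8 cut(1, 4): punch at orig (13,4); cuts so far [(12, 1), (13, 4), (14, 4)]; region rows[12,16) x cols[0,8) = 4x8
Unfold 1 (reflect across h@12): 6 holes -> [(9, 4), (10, 4), (11, 1), (12, 1), (13, 4), (14, 4)]
Unfold 2 (reflect across v@8): 12 holes -> [(9, 4), (9, 11), (10, 4), (10, 11), (11, 1), (11, 14), (12, 1), (12, 14), (13, 4), (13, 11), (14, 4), (14, 11)]
Unfold 3 (reflect across h@8): 24 holes -> [(1, 4), (1, 11), (2, 4), (2, 11), (3, 1), (3, 14), (4, 1), (4, 14), (5, 4), (5, 11), (6, 4), (6, 11), (9, 4), (9, 11), (10, 4), (10, 11), (11, 1), (11, 14), (12, 1), (12, 14), (13, 4), (13, 11), (14, 4), (14, 11)]
Unfold 4 (reflect across v@16): 48 holes -> [(1, 4), (1, 11), (1, 20), (1, 27), (2, 4), (2, 11), (2, 20), (2, 27), (3, 1), (3, 14), (3, 17), (3, 30), (4, 1), (4, 14), (4, 17), (4, 30), (5, 4), (5, 11), (5, 20), (5, 27), (6, 4), (6, 11), (6, 20), (6, 27), (9, 4), (9, 11), (9, 20), (9, 27), (10, 4), (10, 11), (10, 20), (10, 27), (11, 1), (11, 14), (11, 17), (11, 30), (12, 1), (12, 14), (12, 17), (12, 30), (13, 4), (13, 11), (13, 20), (13, 27), (14, 4), (14, 11), (14, 20), (14, 27)]
Unfold 5 (reflect across h@16): 96 holes -> [(1, 4), (1, 11), (1, 20), (1, 27), (2, 4), (2, 11), (2, 20), (2, 27), (3, 1), (3, 14), (3, 17), (3, 30), (4, 1), (4, 14), (4, 17), (4, 30), (5, 4), (5, 11), (5, 20), (5, 27), (6, 4), (6, 11), (6, 20), (6, 27), (9, 4), (9, 11), (9, 20), (9, 27), (10, 4), (10, 11), (10, 20), (10, 27), (11, 1), (11, 14), (11, 17), (11, 30), (12, 1), (12, 14), (12, 17), (12, 30), (13, 4), (13, 11), (13, 20), (13, 27), (14, 4), (14, 11), (14, 20), (14, 27), (17, 4), (17, 11), (17, 20), (17, 27), (18, 4), (18, 11), (18, 20), (18, 27), (19, 1), (19, 14), (19, 17), (19, 30), (20, 1), (20, 14), (20, 17), (20, 30), (21, 4), (21, 11), (21, 20), (21, 27), (22, 4), (22, 11), (22, 20), (22, 27), (25, 4), (25, 11), (25, 20), (25, 27), (26, 4), (26, 11), (26, 20), (26, 27), (27, 1), (27, 14), (27, 17), (27, 30), (28, 1), (28, 14), (28, 17), (28, 30), (29, 4), (29, 11), (29, 20), (29, 27), (30, 4), (30, 11), (30, 20), (30, 27)]

Answer: 96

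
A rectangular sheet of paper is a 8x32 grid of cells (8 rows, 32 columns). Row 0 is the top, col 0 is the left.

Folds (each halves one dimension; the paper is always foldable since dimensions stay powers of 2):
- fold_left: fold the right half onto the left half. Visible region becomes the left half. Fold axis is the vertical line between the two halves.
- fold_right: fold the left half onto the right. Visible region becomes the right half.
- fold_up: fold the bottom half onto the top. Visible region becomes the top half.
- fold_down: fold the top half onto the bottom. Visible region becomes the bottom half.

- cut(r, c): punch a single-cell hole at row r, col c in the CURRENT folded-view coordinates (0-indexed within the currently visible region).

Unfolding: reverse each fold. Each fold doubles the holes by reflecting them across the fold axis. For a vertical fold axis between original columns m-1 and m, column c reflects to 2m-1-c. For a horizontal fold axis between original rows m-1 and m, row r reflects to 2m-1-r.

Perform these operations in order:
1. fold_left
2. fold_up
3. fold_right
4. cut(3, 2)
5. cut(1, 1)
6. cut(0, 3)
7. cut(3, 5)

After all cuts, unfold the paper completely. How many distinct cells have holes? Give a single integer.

Answer: 32

Derivation:
Op 1 fold_left: fold axis v@16; visible region now rows[0,8) x cols[0,16) = 8x16
Op 2 fold_up: fold axis h@4; visible region now rows[0,4) x cols[0,16) = 4x16
Op 3 fold_right: fold axis v@8; visible region now rows[0,4) x cols[8,16) = 4x8
Op 4 cut(3, 2): punch at orig (3,10); cuts so far [(3, 10)]; region rows[0,4) x cols[8,16) = 4x8
Op 5 cut(1, 1): punch at orig (1,9); cuts so far [(1, 9), (3, 10)]; region rows[0,4) x cols[8,16) = 4x8
Op 6 cut(0, 3): punch at orig (0,11); cuts so far [(0, 11), (1, 9), (3, 10)]; region rows[0,4) x cols[8,16) = 4x8
Op 7 cut(3, 5): punch at orig (3,13); cuts so far [(0, 11), (1, 9), (3, 10), (3, 13)]; region rows[0,4) x cols[8,16) = 4x8
Unfold 1 (reflect across v@8): 8 holes -> [(0, 4), (0, 11), (1, 6), (1, 9), (3, 2), (3, 5), (3, 10), (3, 13)]
Unfold 2 (reflect across h@4): 16 holes -> [(0, 4), (0, 11), (1, 6), (1, 9), (3, 2), (3, 5), (3, 10), (3, 13), (4, 2), (4, 5), (4, 10), (4, 13), (6, 6), (6, 9), (7, 4), (7, 11)]
Unfold 3 (reflect across v@16): 32 holes -> [(0, 4), (0, 11), (0, 20), (0, 27), (1, 6), (1, 9), (1, 22), (1, 25), (3, 2), (3, 5), (3, 10), (3, 13), (3, 18), (3, 21), (3, 26), (3, 29), (4, 2), (4, 5), (4, 10), (4, 13), (4, 18), (4, 21), (4, 26), (4, 29), (6, 6), (6, 9), (6, 22), (6, 25), (7, 4), (7, 11), (7, 20), (7, 27)]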